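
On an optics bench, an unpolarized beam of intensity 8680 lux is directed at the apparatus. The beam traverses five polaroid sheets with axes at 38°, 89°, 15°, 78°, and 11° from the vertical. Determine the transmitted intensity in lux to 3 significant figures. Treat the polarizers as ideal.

Unpolarized light through the first polarizer → I₁ = 8680 lux/2 = 4340 lux, polarized at 38°.
I₂ = I₁ · cos²(51°) = 4340 · 0.396 = 1719 lux.
I₃ = I₂ · cos²(74°) = 1719 · 0.07598 = 130.6 lux.
I₄ = I₃ · cos²(63°) = 130.6 · 0.2061 = 26.92 lux.
I₅ = I₄ · cos²(67°) = 26.92 · 0.1527 = 4.109 lux.

I ≈ 4.11 lux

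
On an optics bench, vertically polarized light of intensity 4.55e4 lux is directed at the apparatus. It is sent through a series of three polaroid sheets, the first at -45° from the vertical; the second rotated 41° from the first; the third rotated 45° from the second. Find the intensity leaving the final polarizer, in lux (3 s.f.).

I ≈ 6480 lux

By Malus's law, I₁ = 4.55e4 lux · cos²(45°) = 2.275e+04 lux.
I₂ = I₁ · cos²(41°) = 2.275e+04 · 0.5696 = 1.296e+04 lux.
I₃ = I₂ · cos²(45°) = 1.296e+04 · 0.5 = 6479 lux.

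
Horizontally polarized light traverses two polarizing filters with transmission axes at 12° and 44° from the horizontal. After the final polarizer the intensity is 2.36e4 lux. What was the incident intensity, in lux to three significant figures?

I₀ ≈ 3.43e4 lux

I₁ = I₀ cos²(12° − 0°) = I₀ cos²(12°) = 0.9568 I₀.
I₂ = I₁ cos²(44° − 12°) = 0.9568 I₀ · cos²(32°) = 0.6881 I₀.
So 2.36e4 lux = 0.6881 I₀, giving I₀ = 2.36e4/0.6881 = 3.43e+04 lux.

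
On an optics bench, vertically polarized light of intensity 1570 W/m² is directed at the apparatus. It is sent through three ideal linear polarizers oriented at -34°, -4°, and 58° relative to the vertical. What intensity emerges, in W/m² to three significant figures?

I ≈ 178 W/m²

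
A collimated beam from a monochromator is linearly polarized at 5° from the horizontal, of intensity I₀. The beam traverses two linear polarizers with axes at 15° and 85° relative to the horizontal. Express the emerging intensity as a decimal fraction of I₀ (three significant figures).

≈ 0.113 I₀

I₁ = I₀ cos²(15° − 5°) = I₀ cos²(10°) = 0.9698 I₀.
I₂ = I₁ cos²(85° − 15°) = 0.9698 I₀ · cos²(70°) = 0.1135 I₀.
Transmitted fraction = 0.1135.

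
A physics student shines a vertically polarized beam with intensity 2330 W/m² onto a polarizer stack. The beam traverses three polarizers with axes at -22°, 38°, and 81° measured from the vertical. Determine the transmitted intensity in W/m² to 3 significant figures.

I₁ = 2330 W/m² · cos²(22°) = 2003 W/m².
I₂ = I₁ · cos²(60°) = 2003 · 0.25 = 500.8 W/m².
I₃ = I₂ · cos²(43°) = 500.8 · 0.5349 = 267.8 W/m².

I ≈ 268 W/m²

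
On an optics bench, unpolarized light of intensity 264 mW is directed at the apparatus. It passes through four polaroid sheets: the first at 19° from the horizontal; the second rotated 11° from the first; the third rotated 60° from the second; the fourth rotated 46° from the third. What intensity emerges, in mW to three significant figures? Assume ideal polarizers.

I ≈ 15.3 mW

Unpolarized light through the first polarizer → I₁ = 264 mW/2 = 132 mW, polarized at 19°.
I₂ = I₁ · cos²(11°) = 132 · 0.9636 = 127.2 mW.
I₃ = I₂ · cos²(60°) = 127.2 · 0.25 = 31.8 mW.
I₄ = I₃ · cos²(46°) = 31.8 · 0.4826 = 15.34 mW.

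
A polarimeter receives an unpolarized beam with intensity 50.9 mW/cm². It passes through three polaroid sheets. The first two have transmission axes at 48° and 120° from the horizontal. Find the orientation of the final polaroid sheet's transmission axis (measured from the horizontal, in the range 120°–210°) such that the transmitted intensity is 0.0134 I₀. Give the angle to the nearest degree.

θ ≈ 178°

Unpolarized light through the first polarizer → I₁ = ½ I₀, now polarized at 48°.
I₂ = I₁ cos²(120° − 48°) = 0.5 I₀ · cos²(72°) = 0.04775 I₀.
Need I₃/I₀ = 0.0134, so cos²(θ − 120°) = 0.0134 / 0.04775 = 0.2807.
θ − 120° = arccos(√0.2807) = 58.0°, giving θ ≈ 120 + 58.0 = 178.0°.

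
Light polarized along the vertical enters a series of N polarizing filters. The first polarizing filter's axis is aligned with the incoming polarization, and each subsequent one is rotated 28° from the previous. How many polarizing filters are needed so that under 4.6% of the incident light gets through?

N = 14

First polarizer is aligned with the polarization: full transmission.
Each further stage multiplies by cos²(28°) = 0.7796.
After N polarizers: T = 0.7796^(N−1). Require T < 0.046 ⇒ N−1 > ln(0.046)/ln(0.7796) = 12.37, so N−1 ≥ 13 and N = 14.
Check: N=14 gives T = 0.03929 < 0.046; N=13 gives T = 0.0504.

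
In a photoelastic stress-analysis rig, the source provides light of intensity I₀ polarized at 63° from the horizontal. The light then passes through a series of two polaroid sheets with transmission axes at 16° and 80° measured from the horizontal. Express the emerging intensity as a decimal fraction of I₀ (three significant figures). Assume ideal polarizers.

By Malus's law, I₁ = I₀ cos²(16° − 63°) = I₀ cos²(47°) = 0.4651 I₀.
I₂ = I₁ cos²(80° − 16°) = 0.4651 I₀ · cos²(64°) = 0.08938 I₀.
Transmitted fraction = 0.08938.

≈ 0.0894 I₀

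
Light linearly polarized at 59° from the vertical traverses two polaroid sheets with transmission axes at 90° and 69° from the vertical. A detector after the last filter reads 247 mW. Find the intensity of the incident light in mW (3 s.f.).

I₀ ≈ 386 mW

I₁ = I₀ cos²(90° − 59°) = I₀ cos²(31°) = 0.7347 I₀.
I₂ = I₁ cos²(69° − 90°) = 0.7347 I₀ · cos²(21°) = 0.6404 I₀.
So 247 mW = 0.6404 I₀, giving I₀ = 247/0.6404 = 385.7 mW.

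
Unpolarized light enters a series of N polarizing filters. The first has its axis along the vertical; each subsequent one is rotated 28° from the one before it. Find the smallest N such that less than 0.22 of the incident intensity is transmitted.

N = 5

First polarizer halves the unpolarized light: factor 1/2.
Each further stage multiplies by cos²(28°) = 0.7796.
After N polarizers: T = 0.5·0.7796^(N−1). Require T < 0.22 ⇒ N−1 > ln(0.22/0.5)/ln(0.7796) = 3.30, so N−1 ≥ 4 and N = 5.
Check: N=5 gives T = 0.1847 < 0.22; N=4 gives T = 0.2369.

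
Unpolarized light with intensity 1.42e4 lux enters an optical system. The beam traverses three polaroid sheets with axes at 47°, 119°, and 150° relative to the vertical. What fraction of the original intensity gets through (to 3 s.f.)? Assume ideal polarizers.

I/I₀ ≈ 0.0351

Unpolarized light through the first polarizer → I₁ = 1.42e4 lux/2 = 7100 lux, polarized at 47°.
I₂ = I₁ · cos²(72°) = 7100 · 0.09549 = 678 lux.
I₃ = I₂ · cos²(31°) = 678 · 0.7347 = 498.1 lux.
Transmitted fraction = 0.03508.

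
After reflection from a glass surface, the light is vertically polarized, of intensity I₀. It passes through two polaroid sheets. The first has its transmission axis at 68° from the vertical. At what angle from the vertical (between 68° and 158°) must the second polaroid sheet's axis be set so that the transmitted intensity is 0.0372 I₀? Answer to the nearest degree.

θ ≈ 127°

By Malus's law, I₁ = I₀ cos²(68° − 0°) = I₀ cos²(68°) = 0.1403 I₀.
Need I₂/I₀ = 0.0372, so cos²(θ − 68°) = 0.0372 / 0.1403 = 0.2651.
θ − 68° = arccos(√0.2651) = 59.0°, giving θ ≈ 68 + 59.0 = 127.0°.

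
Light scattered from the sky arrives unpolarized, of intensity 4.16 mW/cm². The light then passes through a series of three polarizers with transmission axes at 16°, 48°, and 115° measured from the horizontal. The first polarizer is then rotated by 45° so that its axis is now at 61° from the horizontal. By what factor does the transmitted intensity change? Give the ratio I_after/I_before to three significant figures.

Before rotation:
Unpolarized light through the first polarizer → I₁ = ½ I₀, now polarized at 16°.
I₂ = I₁ cos²(48° − 16°) = 0.5 I₀ · cos²(32°) = 0.3596 I₀.
I₃ = I₂ cos²(115° − 48°) = 0.3596 I₀ · cos²(67°) = 0.0549 I₀.
After rotation:
Unpolarized light through the first polarizer → I₁ = ½ I₀, now polarized at 61°.
I₂ = I₁ cos²(48° − 61°) = 0.5 I₀ · cos²(13°) = 0.4747 I₀.
I₃ = I₂ cos²(115° − 48°) = 0.4747 I₀ · cos²(67°) = 0.07247 I₀.
Ratio = 0.07247 / 0.0549 = 1.32.

I_new/I_old ≈ 1.32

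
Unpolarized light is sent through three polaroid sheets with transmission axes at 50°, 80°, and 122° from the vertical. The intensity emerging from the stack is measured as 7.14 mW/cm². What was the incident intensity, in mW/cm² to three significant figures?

Unpolarized light through the first polarizer → I₁ = ½ I₀, now polarized at 50°.
I₂ = I₁ cos²(80° − 50°) = 0.5 I₀ · cos²(30°) = 0.375 I₀.
I₃ = I₂ cos²(122° − 80°) = 0.375 I₀ · cos²(42°) = 0.2071 I₀.
So 7.14 mW/cm² = 0.2071 I₀, giving I₀ = 7.14/0.2071 = 34.48 mW/cm².

I₀ ≈ 34.5 mW/cm²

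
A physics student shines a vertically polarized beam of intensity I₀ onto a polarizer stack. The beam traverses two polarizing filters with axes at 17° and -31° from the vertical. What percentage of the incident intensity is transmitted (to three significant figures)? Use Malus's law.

≈ 40.9%

By Malus's law, I₁ = I₀ cos²(17° − 0°) = I₀ cos²(17°) = 0.9145 I₀.
I₂ = I₁ cos²(-31° − 17°) = 0.9145 I₀ · cos²(48°) = 0.4095 I₀.
That is 40.95% of the incident intensity.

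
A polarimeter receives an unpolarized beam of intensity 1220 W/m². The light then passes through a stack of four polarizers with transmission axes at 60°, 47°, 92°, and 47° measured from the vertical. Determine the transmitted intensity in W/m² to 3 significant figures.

Unpolarized light through the first polarizer → I₁ = 1220 W/m²/2 = 610 W/m², polarized at 60°.
I₂ = I₁ · cos²(13°) = 610 · 0.9494 = 579.1 W/m².
I₃ = I₂ · cos²(45°) = 579.1 · 0.5 = 289.6 W/m².
I₄ = I₃ · cos²(45°) = 289.6 · 0.5 = 144.8 W/m².

I ≈ 145 W/m²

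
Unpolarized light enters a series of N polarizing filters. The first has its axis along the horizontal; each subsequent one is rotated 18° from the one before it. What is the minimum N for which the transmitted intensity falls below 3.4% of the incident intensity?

N = 28

First polarizer halves the unpolarized light: factor 1/2.
Each further stage multiplies by cos²(18°) = 0.9045.
After N polarizers: T = 0.5·0.9045^(N−1). Require T < 0.034 ⇒ N−1 > ln(0.034/0.5)/ln(0.9045) = 26.79, so N−1 ≥ 27 and N = 28.
Check: N=28 gives T = 0.03327 < 0.034; N=27 gives T = 0.03679.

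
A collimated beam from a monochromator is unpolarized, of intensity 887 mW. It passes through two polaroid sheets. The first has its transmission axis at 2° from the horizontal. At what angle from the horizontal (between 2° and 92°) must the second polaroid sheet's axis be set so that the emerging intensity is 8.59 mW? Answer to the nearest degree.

Unpolarized light through the first polarizer → I₁ = ½ I₀, now polarized at 2°.
Target fraction: 8.59 / 887 mW = 0.009684 of I₀.
Need I₂/I₀ = 0.009684, so cos²(θ − 2°) = 0.009684 / 0.5 = 0.01937.
θ − 2° = arccos(√0.01937) = 82.0°, giving θ ≈ 2 + 82.0 = 84.0°.

θ ≈ 84°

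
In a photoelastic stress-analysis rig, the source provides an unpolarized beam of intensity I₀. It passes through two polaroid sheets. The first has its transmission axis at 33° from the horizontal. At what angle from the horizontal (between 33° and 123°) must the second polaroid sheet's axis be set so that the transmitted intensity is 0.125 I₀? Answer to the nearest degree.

θ ≈ 93°

Unpolarized light through the first polarizer → I₁ = ½ I₀, now polarized at 33°.
Need I₂/I₀ = 0.125, so cos²(θ − 33°) = 0.125 / 0.5 = 0.25.
θ − 33° = arccos(√0.25) = 60.0°, giving θ ≈ 33 + 60.0 = 93.0°.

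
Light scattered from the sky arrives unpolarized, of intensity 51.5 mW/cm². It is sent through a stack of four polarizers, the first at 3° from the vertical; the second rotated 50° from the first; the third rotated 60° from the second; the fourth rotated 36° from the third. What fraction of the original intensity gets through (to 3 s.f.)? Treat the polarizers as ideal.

Unpolarized light through the first polarizer → I₁ = 51.5 mW/cm²/2 = 25.75 mW/cm², polarized at 3°.
I₂ = I₁ · cos²(50°) = 25.75 · 0.4132 = 10.64 mW/cm².
I₃ = I₂ · cos²(60°) = 10.64 · 0.25 = 2.66 mW/cm².
I₄ = I₃ · cos²(36°) = 2.66 · 0.6545 = 1.741 mW/cm².
Transmitted fraction = 0.0338.

I/I₀ ≈ 0.0338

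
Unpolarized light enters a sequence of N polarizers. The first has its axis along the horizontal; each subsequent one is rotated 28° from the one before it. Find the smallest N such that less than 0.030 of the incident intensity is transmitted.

N = 13

First polarizer halves the unpolarized light: factor 1/2.
Each further stage multiplies by cos²(28°) = 0.7796.
After N polarizers: T = 0.5·0.7796^(N−1). Require T < 0.030 ⇒ N−1 > ln(0.030/0.5)/ln(0.7796) = 11.30, so N−1 ≥ 12 and N = 13.
Check: N=13 gives T = 0.0252 < 0.030; N=12 gives T = 0.03232.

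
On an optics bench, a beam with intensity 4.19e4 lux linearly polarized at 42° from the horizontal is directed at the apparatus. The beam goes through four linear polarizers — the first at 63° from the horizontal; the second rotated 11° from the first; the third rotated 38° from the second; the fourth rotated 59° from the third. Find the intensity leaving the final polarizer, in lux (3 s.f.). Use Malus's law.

I ≈ 5800 lux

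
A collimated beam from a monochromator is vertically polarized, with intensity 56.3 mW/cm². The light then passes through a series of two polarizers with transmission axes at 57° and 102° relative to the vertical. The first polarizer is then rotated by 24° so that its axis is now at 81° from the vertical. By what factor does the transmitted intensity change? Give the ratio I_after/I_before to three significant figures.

Before rotation:
I₁ = I₀ cos²(57° − 0°) = I₀ cos²(57°) = 0.2966 I₀.
I₂ = I₁ cos²(102° − 57°) = 0.2966 I₀ · cos²(45°) = 0.1483 I₀.
After rotation:
I₁ = I₀ cos²(81° − 0°) = I₀ cos²(81°) = 0.02447 I₀.
I₂ = I₁ cos²(102° − 81°) = 0.02447 I₀ · cos²(21°) = 0.02133 I₀.
Ratio = 0.02133 / 0.1483 = 0.1438.

I_new/I_old ≈ 0.144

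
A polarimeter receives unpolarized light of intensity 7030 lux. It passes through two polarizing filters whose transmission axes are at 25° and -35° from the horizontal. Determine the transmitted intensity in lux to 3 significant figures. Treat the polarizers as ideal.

I ≈ 879 lux

Unpolarized light through the first polarizer → I₁ = 7030 lux/2 = 3515 lux, polarized at 25°.
I₂ = I₁ · cos²(60°) = 3515 · 0.25 = 878.8 lux.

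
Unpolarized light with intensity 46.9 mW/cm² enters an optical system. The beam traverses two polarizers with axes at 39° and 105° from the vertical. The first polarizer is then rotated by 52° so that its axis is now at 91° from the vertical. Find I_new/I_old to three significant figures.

Before rotation:
Unpolarized light through the first polarizer → I₁ = ½ I₀, now polarized at 39°.
I₂ = I₁ cos²(105° − 39°) = 0.5 I₀ · cos²(66°) = 0.08272 I₀.
After rotation:
Unpolarized light through the first polarizer → I₁ = ½ I₀, now polarized at 91°.
I₂ = I₁ cos²(105° − 91°) = 0.5 I₀ · cos²(14°) = 0.4707 I₀.
Ratio = 0.4707 / 0.08272 = 5.691.

I_new/I_old ≈ 5.69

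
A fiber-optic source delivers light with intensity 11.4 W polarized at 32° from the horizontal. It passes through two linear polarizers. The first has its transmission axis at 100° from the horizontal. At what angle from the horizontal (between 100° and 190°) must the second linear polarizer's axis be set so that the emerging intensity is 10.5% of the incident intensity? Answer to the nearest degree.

θ ≈ 130°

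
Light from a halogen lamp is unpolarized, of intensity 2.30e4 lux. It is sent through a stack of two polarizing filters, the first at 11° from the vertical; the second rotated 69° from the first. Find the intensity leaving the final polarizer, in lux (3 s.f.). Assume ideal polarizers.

I ≈ 1480 lux

Unpolarized light through the first polarizer → I₁ = 2.30e4 lux/2 = 1.15e+04 lux, polarized at 11°.
I₂ = I₁ · cos²(69°) = 1.15e+04 · 0.1284 = 1477 lux.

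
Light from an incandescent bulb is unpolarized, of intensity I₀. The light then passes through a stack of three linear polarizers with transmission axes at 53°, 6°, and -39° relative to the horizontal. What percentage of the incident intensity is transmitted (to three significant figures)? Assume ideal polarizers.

≈ 11.6%

Unpolarized light through the first polarizer → I₁ = ½ I₀, now polarized at 53°.
I₂ = I₁ cos²(6° − 53°) = 0.5 I₀ · cos²(47°) = 0.2326 I₀.
I₃ = I₂ cos²(-39° − 6°) = 0.2326 I₀ · cos²(45°) = 0.1163 I₀.
That is 11.63% of the incident intensity.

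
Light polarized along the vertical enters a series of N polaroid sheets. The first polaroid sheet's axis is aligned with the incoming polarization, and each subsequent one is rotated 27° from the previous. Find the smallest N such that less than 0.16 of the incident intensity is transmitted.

First polarizer is aligned with the polarization: full transmission.
Each further stage multiplies by cos²(27°) = 0.7939.
After N polarizers: T = 0.7939^(N−1). Require T < 0.16 ⇒ N−1 > ln(0.16)/ln(0.7939) = 7.94, so N−1 ≥ 8 and N = 9.
Check: N=9 gives T = 0.1578 < 0.16; N=8 gives T = 0.1988.

N = 9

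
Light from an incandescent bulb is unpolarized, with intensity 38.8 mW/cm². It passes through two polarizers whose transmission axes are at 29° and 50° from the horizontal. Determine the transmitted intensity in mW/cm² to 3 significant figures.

I ≈ 16.9 mW/cm²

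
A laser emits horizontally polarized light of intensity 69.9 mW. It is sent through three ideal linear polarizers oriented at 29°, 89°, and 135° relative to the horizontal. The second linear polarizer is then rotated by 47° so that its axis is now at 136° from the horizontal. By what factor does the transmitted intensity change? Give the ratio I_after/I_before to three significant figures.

I_new/I_old ≈ 0.708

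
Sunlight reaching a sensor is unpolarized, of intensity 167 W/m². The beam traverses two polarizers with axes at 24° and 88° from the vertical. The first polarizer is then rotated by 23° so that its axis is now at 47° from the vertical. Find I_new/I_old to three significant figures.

I_new/I_old ≈ 2.96

Before rotation:
Unpolarized light through the first polarizer → I₁ = ½ I₀, now polarized at 24°.
I₂ = I₁ cos²(88° − 24°) = 0.5 I₀ · cos²(64°) = 0.09608 I₀.
After rotation:
Unpolarized light through the first polarizer → I₁ = ½ I₀, now polarized at 47°.
I₂ = I₁ cos²(88° − 47°) = 0.5 I₀ · cos²(41°) = 0.2848 I₀.
Ratio = 0.2848 / 0.09608 = 2.964.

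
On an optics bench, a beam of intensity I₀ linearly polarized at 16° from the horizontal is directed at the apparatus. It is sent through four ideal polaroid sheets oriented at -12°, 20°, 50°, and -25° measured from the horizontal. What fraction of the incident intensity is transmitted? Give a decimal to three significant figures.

≈ 0.0282 I₀

I₁ = I₀ cos²(-12° − 16°) = I₀ cos²(28°) = 0.7796 I₀.
I₂ = I₁ cos²(20° + 12°) = 0.7796 I₀ · cos²(32°) = 0.5607 I₀.
I₃ = I₂ cos²(50° − 20°) = 0.5607 I₀ · cos²(30°) = 0.4205 I₀.
I₄ = I₃ cos²(-25° − 50°) = 0.4205 I₀ · cos²(75°) = 0.02817 I₀.
Transmitted fraction = 0.02817.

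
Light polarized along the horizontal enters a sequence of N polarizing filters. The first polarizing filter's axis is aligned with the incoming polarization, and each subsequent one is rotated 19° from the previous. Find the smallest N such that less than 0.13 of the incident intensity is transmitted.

N = 20

First polarizer is aligned with the polarization: full transmission.
Each further stage multiplies by cos²(19°) = 0.894.
After N polarizers: T = 0.894^(N−1). Require T < 0.13 ⇒ N−1 > ln(0.13)/ln(0.894) = 18.21, so N−1 ≥ 19 and N = 20.
Check: N=20 gives T = 0.119 < 0.13; N=19 gives T = 0.1331.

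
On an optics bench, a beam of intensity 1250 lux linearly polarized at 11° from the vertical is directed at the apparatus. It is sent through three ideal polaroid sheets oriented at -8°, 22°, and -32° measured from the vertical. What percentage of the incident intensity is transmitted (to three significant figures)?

≈ 23.2%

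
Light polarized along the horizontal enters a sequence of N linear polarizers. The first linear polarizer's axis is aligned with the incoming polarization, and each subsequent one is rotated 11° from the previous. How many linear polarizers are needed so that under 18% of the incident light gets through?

First polarizer is aligned with the polarization: full transmission.
Each further stage multiplies by cos²(11°) = 0.9636.
After N polarizers: T = 0.9636^(N−1). Require T < 0.18 ⇒ N−1 > ln(0.18)/ln(0.9636) = 46.24, so N−1 ≥ 47 and N = 48.
Check: N=48 gives T = 0.175 < 0.18; N=47 gives T = 0.1816.

N = 48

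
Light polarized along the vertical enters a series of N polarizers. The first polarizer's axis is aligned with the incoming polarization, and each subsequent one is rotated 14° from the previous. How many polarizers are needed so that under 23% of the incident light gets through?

N = 26

First polarizer is aligned with the polarization: full transmission.
Each further stage multiplies by cos²(14°) = 0.9415.
After N polarizers: T = 0.9415^(N−1). Require T < 0.23 ⇒ N−1 > ln(0.23)/ln(0.9415) = 24.37, so N−1 ≥ 25 and N = 26.
Check: N=26 gives T = 0.2214 < 0.23; N=25 gives T = 0.2352.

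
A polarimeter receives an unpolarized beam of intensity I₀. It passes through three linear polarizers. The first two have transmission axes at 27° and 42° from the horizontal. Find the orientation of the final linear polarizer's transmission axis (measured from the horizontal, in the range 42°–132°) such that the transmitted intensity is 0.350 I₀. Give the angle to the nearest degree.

Unpolarized light through the first polarizer → I₁ = ½ I₀, now polarized at 27°.
I₂ = I₁ cos²(42° − 27°) = 0.5 I₀ · cos²(15°) = 0.4665 I₀.
Need I₃/I₀ = 0.35, so cos²(θ − 42°) = 0.35 / 0.4665 = 0.7503.
θ − 42° = arccos(√0.7503) = 30.0°, giving θ ≈ 42 + 30.0 = 72.0°.

θ ≈ 72°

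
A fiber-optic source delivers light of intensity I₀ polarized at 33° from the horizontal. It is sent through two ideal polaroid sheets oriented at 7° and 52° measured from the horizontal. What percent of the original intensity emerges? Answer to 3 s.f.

≈ 40.4%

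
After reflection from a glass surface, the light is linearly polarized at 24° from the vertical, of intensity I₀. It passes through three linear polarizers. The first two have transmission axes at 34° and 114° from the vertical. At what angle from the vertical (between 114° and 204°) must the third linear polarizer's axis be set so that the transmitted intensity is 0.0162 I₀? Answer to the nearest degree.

θ ≈ 156°

I₁ = I₀ cos²(34° − 24°) = I₀ cos²(10°) = 0.9698 I₀.
I₂ = I₁ cos²(114° − 34°) = 0.9698 I₀ · cos²(80°) = 0.02924 I₀.
Need I₃/I₀ = 0.0162, so cos²(θ − 114°) = 0.0162 / 0.02924 = 0.554.
θ − 114° = arccos(√0.554) = 41.9°, giving θ ≈ 114 + 41.9 = 155.9°.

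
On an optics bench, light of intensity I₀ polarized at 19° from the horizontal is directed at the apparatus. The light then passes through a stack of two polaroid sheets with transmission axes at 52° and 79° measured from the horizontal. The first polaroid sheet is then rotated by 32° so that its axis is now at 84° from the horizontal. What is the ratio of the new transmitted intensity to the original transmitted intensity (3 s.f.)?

Before rotation:
I₁ = I₀ cos²(52° − 19°) = I₀ cos²(33°) = 0.7034 I₀.
I₂ = I₁ cos²(79° − 52°) = 0.7034 I₀ · cos²(27°) = 0.5584 I₀.
After rotation:
I₁ = I₀ cos²(84° − 19°) = I₀ cos²(65°) = 0.1786 I₀.
I₂ = I₁ cos²(79° − 84°) = 0.1786 I₀ · cos²(5°) = 0.1772 I₀.
Ratio = 0.1772 / 0.5584 = 0.3174.

I_new/I_old ≈ 0.317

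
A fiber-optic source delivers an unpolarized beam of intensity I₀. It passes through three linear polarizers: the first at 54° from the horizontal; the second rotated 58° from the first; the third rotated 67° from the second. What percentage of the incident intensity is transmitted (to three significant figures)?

≈ 2.14%

Unpolarized light through the first polarizer → I₁ = ½ I₀, now polarized at 54°.
I₂ = I₁ cos²(58°) = 0.5 · 0.2808 I₀ = 0.1404 I₀.
I₃ = I₂ cos²(67°) = 0.1404 · 0.1527 I₀ = 0.02144 I₀.
That is 2.144% of the incident intensity.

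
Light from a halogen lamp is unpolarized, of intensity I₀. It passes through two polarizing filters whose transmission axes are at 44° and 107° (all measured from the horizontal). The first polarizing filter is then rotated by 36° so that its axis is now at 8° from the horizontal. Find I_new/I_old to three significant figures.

I_new/I_old ≈ 0.119

Before rotation:
Unpolarized light through the first polarizer → I₁ = ½ I₀, now polarized at 44°.
I₂ = I₁ cos²(107° − 44°) = 0.5 I₀ · cos²(63°) = 0.1031 I₀.
After rotation:
Unpolarized light through the first polarizer → I₁ = ½ I₀, now polarized at 8°.
Angle between axes 1 and 2: 81°. I₂ = 0.5 I₀ · cos²(81°) = 0.01224 I₀.
Ratio = 0.01224 / 0.1031 = 0.1187.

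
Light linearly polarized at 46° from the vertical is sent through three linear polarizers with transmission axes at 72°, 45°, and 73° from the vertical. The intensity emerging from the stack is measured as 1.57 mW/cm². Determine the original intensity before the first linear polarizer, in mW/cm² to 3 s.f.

By Malus's law, I₁ = I₀ cos²(72° − 46°) = I₀ cos²(26°) = 0.8078 I₀.
I₂ = I₁ cos²(45° − 72°) = 0.8078 I₀ · cos²(27°) = 0.6413 I₀.
I₃ = I₂ cos²(73° − 45°) = 0.6413 I₀ · cos²(28°) = 0.5 I₀.
So 1.57 mW/cm² = 0.5 I₀, giving I₀ = 1.57/0.5 = 3.14 mW/cm².

I₀ ≈ 3.14 mW/cm²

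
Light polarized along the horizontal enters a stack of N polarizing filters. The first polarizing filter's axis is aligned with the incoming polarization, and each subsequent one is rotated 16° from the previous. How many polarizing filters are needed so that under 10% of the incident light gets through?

N = 31

First polarizer is aligned with the polarization: full transmission.
Each further stage multiplies by cos²(16°) = 0.924.
After N polarizers: T = 0.924^(N−1). Require T < 0.10 ⇒ N−1 > ln(0.10)/ln(0.924) = 29.14, so N−1 ≥ 30 and N = 31.
Check: N=31 gives T = 0.09343 < 0.10; N=30 gives T = 0.1011.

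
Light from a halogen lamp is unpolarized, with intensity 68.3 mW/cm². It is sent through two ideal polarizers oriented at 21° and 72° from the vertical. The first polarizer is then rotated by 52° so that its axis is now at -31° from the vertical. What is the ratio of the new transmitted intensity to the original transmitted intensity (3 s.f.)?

I_new/I_old ≈ 0.128

Before rotation:
Unpolarized light through the first polarizer → I₁ = ½ I₀, now polarized at 21°.
I₂ = I₁ cos²(72° − 21°) = 0.5 I₀ · cos²(51°) = 0.198 I₀.
After rotation:
Unpolarized light through the first polarizer → I₁ = ½ I₀, now polarized at -31°.
Angle between axes 1 and 2: 77°. I₂ = 0.5 I₀ · cos²(77°) = 0.0253 I₀.
Ratio = 0.0253 / 0.198 = 0.1278.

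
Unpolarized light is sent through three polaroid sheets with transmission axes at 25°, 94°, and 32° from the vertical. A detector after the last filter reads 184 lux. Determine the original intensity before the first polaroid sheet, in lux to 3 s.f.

I₀ ≈ 1.30e4 lux

Unpolarized light through the first polarizer → I₁ = ½ I₀, now polarized at 25°.
I₂ = I₁ cos²(94° − 25°) = 0.5 I₀ · cos²(69°) = 0.06421 I₀.
I₃ = I₂ cos²(32° − 94°) = 0.06421 I₀ · cos²(62°) = 0.01415 I₀.
So 184 lux = 0.01415 I₀, giving I₀ = 184/0.01415 = 1.3e+04 lux.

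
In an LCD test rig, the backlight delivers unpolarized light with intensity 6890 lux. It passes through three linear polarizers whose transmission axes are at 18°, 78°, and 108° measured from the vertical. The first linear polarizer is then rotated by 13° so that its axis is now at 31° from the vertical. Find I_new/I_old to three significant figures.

I_new/I_old ≈ 1.86

Before rotation:
Unpolarized light through the first polarizer → I₁ = ½ I₀, now polarized at 18°.
I₂ = I₁ cos²(78° − 18°) = 0.5 I₀ · cos²(60°) = 0.125 I₀.
I₃ = I₂ cos²(108° − 78°) = 0.125 I₀ · cos²(30°) = 0.09375 I₀.
After rotation:
Unpolarized light through the first polarizer → I₁ = ½ I₀, now polarized at 31°.
I₂ = I₁ cos²(78° − 31°) = 0.5 I₀ · cos²(47°) = 0.2326 I₀.
I₃ = I₂ cos²(108° − 78°) = 0.2326 I₀ · cos²(30°) = 0.1744 I₀.
Ratio = 0.1744 / 0.09375 = 1.86.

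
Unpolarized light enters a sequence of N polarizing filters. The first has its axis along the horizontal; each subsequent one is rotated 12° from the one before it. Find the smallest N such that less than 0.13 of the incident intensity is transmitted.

First polarizer halves the unpolarized light: factor 1/2.
Each further stage multiplies by cos²(12°) = 0.9568.
After N polarizers: T = 0.5·0.9568^(N−1). Require T < 0.13 ⇒ N−1 > ln(0.13/0.5)/ln(0.9568) = 30.48, so N−1 ≥ 31 and N = 32.
Check: N=32 gives T = 0.1271 < 0.13; N=31 gives T = 0.1328.

N = 32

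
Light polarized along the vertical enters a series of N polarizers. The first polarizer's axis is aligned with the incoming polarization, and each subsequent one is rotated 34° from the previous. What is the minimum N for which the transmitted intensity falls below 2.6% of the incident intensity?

First polarizer is aligned with the polarization: full transmission.
Each further stage multiplies by cos²(34°) = 0.6873.
After N polarizers: T = 0.6873^(N−1). Require T < 0.026 ⇒ N−1 > ln(0.026)/ln(0.6873) = 9.73, so N−1 ≥ 10 and N = 11.
Check: N=11 gives T = 0.02352 < 0.026; N=10 gives T = 0.03422.

N = 11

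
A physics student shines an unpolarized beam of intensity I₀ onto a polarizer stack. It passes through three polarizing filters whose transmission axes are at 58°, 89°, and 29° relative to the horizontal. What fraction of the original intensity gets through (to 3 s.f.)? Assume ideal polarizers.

≈ 0.0918 I₀

Unpolarized light through the first polarizer → I₁ = ½ I₀, now polarized at 58°.
I₂ = I₁ cos²(89° − 58°) = 0.5 I₀ · cos²(31°) = 0.3674 I₀.
I₃ = I₂ cos²(29° − 89°) = 0.3674 I₀ · cos²(60°) = 0.09184 I₀.
Transmitted fraction = 0.09184.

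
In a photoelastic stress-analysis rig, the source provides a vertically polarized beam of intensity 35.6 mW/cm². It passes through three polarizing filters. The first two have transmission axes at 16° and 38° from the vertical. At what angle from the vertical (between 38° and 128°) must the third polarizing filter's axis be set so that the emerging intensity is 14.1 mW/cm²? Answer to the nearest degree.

I₁ = I₀ cos²(16° − 0°) = I₀ cos²(16°) = 0.924 I₀.
I₂ = I₁ cos²(38° − 16°) = 0.924 I₀ · cos²(22°) = 0.7944 I₀.
Target fraction: 14.1 / 35.6 mW/cm² = 0.3961 of I₀.
Need I₃/I₀ = 0.3961, so cos²(θ − 38°) = 0.3961 / 0.7944 = 0.4986.
θ − 38° = arccos(√0.4986) = 45.1°, giving θ ≈ 38 + 45.1 = 83.1°.

θ ≈ 83°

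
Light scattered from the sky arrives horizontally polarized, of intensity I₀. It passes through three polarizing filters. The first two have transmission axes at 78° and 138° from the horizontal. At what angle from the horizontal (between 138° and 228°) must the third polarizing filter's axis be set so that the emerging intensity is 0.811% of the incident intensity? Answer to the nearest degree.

I₁ = I₀ cos²(78° − 0°) = I₀ cos²(78°) = 0.04323 I₀.
I₂ = I₁ cos²(138° − 78°) = 0.04323 I₀ · cos²(60°) = 0.01081 I₀.
Need I₃/I₀ = 0.00811, so cos²(θ − 138°) = 0.00811 / 0.01081 = 0.7505.
θ − 138° = arccos(√0.7505) = 30.0°, giving θ ≈ 138 + 30.0 = 168.0°.

θ ≈ 168°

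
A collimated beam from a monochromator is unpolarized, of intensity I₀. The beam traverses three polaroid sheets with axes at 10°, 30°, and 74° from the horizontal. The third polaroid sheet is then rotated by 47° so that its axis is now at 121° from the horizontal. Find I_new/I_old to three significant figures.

Before rotation:
Unpolarized light through the first polarizer → I₁ = ½ I₀, now polarized at 10°.
I₂ = I₁ cos²(30° − 10°) = 0.5 I₀ · cos²(20°) = 0.4415 I₀.
I₃ = I₂ cos²(74° − 30°) = 0.4415 I₀ · cos²(44°) = 0.2285 I₀.
After rotation:
Unpolarized light through the first polarizer → I₁ = ½ I₀, now polarized at 10°.
I₂ = I₁ cos²(30° − 10°) = 0.5 I₀ · cos²(20°) = 0.4415 I₀.
Angle between axes 2 and 3: 89°. I₃ = 0.4415 I₀ · cos²(89°) = 0.0001345 I₀.
Ratio = 0.0001345 / 0.2285 = 0.0005886.

I_new/I_old ≈ 0.000589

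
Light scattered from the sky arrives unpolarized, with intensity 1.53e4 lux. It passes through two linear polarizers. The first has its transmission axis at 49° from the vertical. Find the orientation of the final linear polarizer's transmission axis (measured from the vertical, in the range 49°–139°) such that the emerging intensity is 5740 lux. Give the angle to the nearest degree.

θ ≈ 79°

Unpolarized light through the first polarizer → I₁ = ½ I₀, now polarized at 49°.
Target fraction: 5740 / 1.53e4 lux = 0.3752 of I₀.
Need I₂/I₀ = 0.3752, so cos²(θ − 49°) = 0.3752 / 0.5 = 0.7503.
θ − 49° = arccos(√0.7503) = 30.0°, giving θ ≈ 49 + 30.0 = 79.0°.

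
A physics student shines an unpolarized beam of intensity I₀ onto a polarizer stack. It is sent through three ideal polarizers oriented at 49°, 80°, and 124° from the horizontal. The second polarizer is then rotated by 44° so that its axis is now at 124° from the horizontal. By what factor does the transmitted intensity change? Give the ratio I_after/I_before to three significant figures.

Before rotation:
Unpolarized light through the first polarizer → I₁ = ½ I₀, now polarized at 49°.
I₂ = I₁ cos²(80° − 49°) = 0.5 I₀ · cos²(31°) = 0.3674 I₀.
I₃ = I₂ cos²(124° − 80°) = 0.3674 I₀ · cos²(44°) = 0.1901 I₀.
After rotation:
Unpolarized light through the first polarizer → I₁ = ½ I₀, now polarized at 49°.
I₂ = I₁ cos²(124° − 49°) = 0.5 I₀ · cos²(75°) = 0.03349 I₀.
I₃ = I₂ cos²(124° − 124°) = 0.03349 I₀ · cos²(0°) = 0.03349 I₀.
Ratio = 0.03349 / 0.1901 = 0.1762.

I_new/I_old ≈ 0.176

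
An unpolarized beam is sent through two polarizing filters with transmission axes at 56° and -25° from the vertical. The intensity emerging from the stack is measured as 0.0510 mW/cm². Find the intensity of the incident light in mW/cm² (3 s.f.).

I₀ ≈ 4.17 mW/cm²

Unpolarized light through the first polarizer → I₁ = ½ I₀, now polarized at 56°.
I₂ = I₁ cos²(-25° − 56°) = 0.5 I₀ · cos²(81°) = 0.01224 I₀.
So 0.0510 mW/cm² = 0.01224 I₀, giving I₀ = 0.0510/0.01224 = 4.168 mW/cm².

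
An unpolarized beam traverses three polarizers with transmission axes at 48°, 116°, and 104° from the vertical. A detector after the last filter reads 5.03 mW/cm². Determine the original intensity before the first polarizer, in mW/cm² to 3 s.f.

Unpolarized light through the first polarizer → I₁ = ½ I₀, now polarized at 48°.
I₂ = I₁ cos²(116° − 48°) = 0.5 I₀ · cos²(68°) = 0.07017 I₀.
I₃ = I₂ cos²(104° − 116°) = 0.07017 I₀ · cos²(12°) = 0.06713 I₀.
So 5.03 mW/cm² = 0.06713 I₀, giving I₀ = 5.03/0.06713 = 74.93 mW/cm².

I₀ ≈ 74.9 mW/cm²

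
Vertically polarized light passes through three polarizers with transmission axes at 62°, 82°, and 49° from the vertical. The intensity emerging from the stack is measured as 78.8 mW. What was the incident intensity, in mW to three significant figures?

By Malus's law, I₁ = I₀ cos²(62° − 0°) = I₀ cos²(62°) = 0.2204 I₀.
I₂ = I₁ cos²(82° − 62°) = 0.2204 I₀ · cos²(20°) = 0.1946 I₀.
I₃ = I₂ cos²(49° − 82°) = 0.1946 I₀ · cos²(33°) = 0.1369 I₀.
So 78.8 mW = 0.1369 I₀, giving I₀ = 78.8/0.1369 = 575.6 mW.

I₀ ≈ 576 mW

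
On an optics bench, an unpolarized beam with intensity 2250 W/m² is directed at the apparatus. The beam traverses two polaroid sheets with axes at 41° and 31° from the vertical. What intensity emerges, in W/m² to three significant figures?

I ≈ 1090 W/m²

Unpolarized light through the first polarizer → I₁ = 2250 W/m²/2 = 1125 W/m², polarized at 41°.
I₂ = I₁ · cos²(10°) = 1125 · 0.9698 = 1091 W/m².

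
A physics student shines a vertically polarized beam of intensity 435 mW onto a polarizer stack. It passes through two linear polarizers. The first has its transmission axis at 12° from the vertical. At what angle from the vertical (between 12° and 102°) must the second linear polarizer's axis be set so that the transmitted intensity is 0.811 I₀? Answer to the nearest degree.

I₁ = I₀ cos²(12° − 0°) = I₀ cos²(12°) = 0.9568 I₀.
Need I₂/I₀ = 0.811, so cos²(θ − 12°) = 0.811 / 0.9568 = 0.8476.
θ − 12° = arccos(√0.8476) = 23.0°, giving θ ≈ 12 + 23.0 = 35.0°.

θ ≈ 35°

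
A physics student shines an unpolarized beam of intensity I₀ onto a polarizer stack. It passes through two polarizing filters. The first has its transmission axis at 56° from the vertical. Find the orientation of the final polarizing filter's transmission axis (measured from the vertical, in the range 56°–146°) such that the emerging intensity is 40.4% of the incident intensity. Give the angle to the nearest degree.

Unpolarized light through the first polarizer → I₁ = ½ I₀, now polarized at 56°.
Need I₂/I₀ = 0.404, so cos²(θ − 56°) = 0.404 / 0.5 = 0.808.
θ − 56° = arccos(√0.808) = 26.0°, giving θ ≈ 56 + 26.0 = 82.0°.

θ ≈ 82°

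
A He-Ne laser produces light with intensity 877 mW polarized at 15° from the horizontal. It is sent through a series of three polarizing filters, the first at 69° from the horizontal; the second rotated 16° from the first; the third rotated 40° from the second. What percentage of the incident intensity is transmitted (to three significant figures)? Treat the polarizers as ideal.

By Malus's law, I₁ = 877 mW · cos²(54°) = 303 mW.
I₂ = I₁ · cos²(16°) = 303 · 0.924 = 280 mW.
I₃ = I₂ · cos²(40°) = 280 · 0.5868 = 164.3 mW.
That is 18.73% of the incident intensity.

≈ 18.7%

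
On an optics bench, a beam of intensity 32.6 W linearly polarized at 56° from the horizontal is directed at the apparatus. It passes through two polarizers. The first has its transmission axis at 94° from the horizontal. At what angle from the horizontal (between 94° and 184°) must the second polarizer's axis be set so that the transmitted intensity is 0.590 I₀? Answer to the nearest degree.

I₁ = I₀ cos²(94° − 56°) = I₀ cos²(38°) = 0.621 I₀.
Need I₂/I₀ = 0.59, so cos²(θ − 94°) = 0.59 / 0.621 = 0.9501.
θ − 94° = arccos(√0.9501) = 12.9°, giving θ ≈ 94 + 12.9 = 106.9°.

θ ≈ 107°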